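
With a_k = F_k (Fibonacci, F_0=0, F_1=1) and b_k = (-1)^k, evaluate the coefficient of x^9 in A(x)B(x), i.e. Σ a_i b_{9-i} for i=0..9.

22

The convolution is the x^9 coefficient of A(x)B(x).
Σ = 0·(-1) + 1·1 + 1·(-1) + 2·1 + 3·(-1) + 5·1 + 8·(-1) + 13·1 + 21·(-1) + 34·1 = 22.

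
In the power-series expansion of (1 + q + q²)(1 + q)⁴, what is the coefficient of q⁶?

1

(1 + q + q²) has coefficients 1,1,1 for degrees 0…2.
(1 + q)⁴ has coefficients 1,4,6,4,1,0,0 for degrees 0…6.
[q⁶] = 1·0 + 1·0 + 1·1 = 1.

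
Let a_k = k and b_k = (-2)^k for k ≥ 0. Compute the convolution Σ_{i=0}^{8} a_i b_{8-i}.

This is [x^8] in the product of the two ordinary generating functions.
Σ = 0·256 + 1·(-128) + 2·64 + 3·(-32) + 4·16 + 5·(-8) + 6·4 + 7·(-2) + 8·1 = -54.

-54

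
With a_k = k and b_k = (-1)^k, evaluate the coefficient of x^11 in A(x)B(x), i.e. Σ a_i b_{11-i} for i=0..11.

6

This is [x^11] in the product of the two ordinary generating functions.
Σ = 0·(-1) + 1·1 + 2·(-1) + 3·1 + 4·(-1) + 5·1 + 6·(-1) + 7·1 + 8·(-1) + 9·1 + 10·(-1) + 11·1 = 6.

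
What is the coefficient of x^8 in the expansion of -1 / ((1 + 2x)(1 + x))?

Partial fractions give a closed form: a_n = (-2)·(-2)^n + (1)·(-1)^n.
At n = 8: a_8 = -511.

-511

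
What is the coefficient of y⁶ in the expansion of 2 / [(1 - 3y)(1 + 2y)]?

The denominator gives the recurrence a_n = a_(n−1) + 6a_(n−2) for n ≥ 2; the numerator fixes a_0 = 2, a_1 = 2.
Iterating: 2, 2, 14, 26, 110, 266, 926, so a_6 = 926.

926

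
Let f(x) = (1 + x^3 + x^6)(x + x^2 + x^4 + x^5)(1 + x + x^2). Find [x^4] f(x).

(1 + x^3 + x^6) has coefficients 1,0,0,1,0 for degrees 0…4.
(x + x^2 + x^4 + x^5) has coefficients 0,1,1,0,1 for degrees 0…4.
Finally multiplying by (1 + x + x^2), the product of all factors after the first has coefficients 0,1,2,2,2 for degrees 0…4.
[x^4] = 1·2 + 1·1 = 3.

3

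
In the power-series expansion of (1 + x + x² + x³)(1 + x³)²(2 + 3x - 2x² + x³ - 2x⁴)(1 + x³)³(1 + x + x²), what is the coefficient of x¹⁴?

30

(1 + x + x² + x³) has coefficients 1,1,1,1 for degrees 0…3.
(1 + x³)² has coefficients 1,0,0,2,0,0,1,0,0,0,0,0,0,0,0 for degrees 0…14.
Multiplying by (2 + 3x - 2x² + x³ - 2x⁴) gives running coefficients 2,3,-2,5,4,-4,4,-1,-2,1,-2,0,0,0,0 for degrees 0…14.
Multiplying by (1 + x³)³ gives running coefficients 2,3,-2,11,13,-10,25,20,-20,30,10,-20,20,-5,-10 for degrees 0…14.
Finally multiplying by (1 + x + x²), the product of all factors after the first has coefficients 2,5,3,12,22,14,28,35,25,30,20,20,10,-5,5 for degrees 0…14.
[x¹⁴] = 1·5 + 1·(-5) + 1·10 + 1·20 = 30.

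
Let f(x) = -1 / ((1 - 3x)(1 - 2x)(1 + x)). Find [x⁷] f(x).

-4750

Partial fractions give a closed form: a_n = (-9/4)·3^n + (4/3)·2^n + (-1/12)·(-1)^n.
At n = 7: a_7 = -4750.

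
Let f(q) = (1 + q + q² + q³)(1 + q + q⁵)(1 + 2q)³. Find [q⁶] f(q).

35

(1 + q + q² + q³) has coefficients 1,1,1,1 for degrees 0…3.
(1 + q + q⁵) has coefficients 1,1,0,0,0,1,0 for degrees 0…6.
Finally multiplying by (1 + 2q)³, the product of all factors after the first has coefficients 1,7,18,20,8,1,6 for degrees 0…6.
[q⁶] = 1·6 + 1·1 + 1·8 + 1·20 = 35.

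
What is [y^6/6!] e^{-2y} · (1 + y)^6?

592

The EGF product rule gives c_6 = Σ_{k_1+k_2=6} C(6; k_1,k_2) · ∏ g_i(k_i), where e^{-2y} gives (-2)^k; (1+y)^6 gives the falling factorial (6)_k.
g_1(k) for k = 0…6: 1, -2, 4, -8, 16, -32, 64.
g_2(k) for k = 0…6: 1, 6, 30, 120, 360, 720, 720.
c_6 = Σ_k C(6,k)·g_1(k)·g_2(6−k) = 1·1·720 + 6·(-2)·720 + 15·4·360 + 20·(-8)·120 + 15·16·30 + 6·(-32)·6 + 1·64·1 = 720 − 8640 + 21600 − 19200 + 7200 − 1152 + 64 = 592.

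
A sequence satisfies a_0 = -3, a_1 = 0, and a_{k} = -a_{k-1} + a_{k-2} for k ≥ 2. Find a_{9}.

The ordinary generating function has denominator 1 + q - q^2.
Iterating the recurrence: a_0,…,a_{9} = -3, 0, -3, 3, -6, 9, -15, 24, -39, 63.

63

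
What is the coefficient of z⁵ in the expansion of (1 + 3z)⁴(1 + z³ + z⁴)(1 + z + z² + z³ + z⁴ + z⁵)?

336

(1 + 3z)⁴ has coefficients 1,12,54,108,81 for degrees 0…4.
(1 + z³ + z⁴) has coefficients 1,0,0,1,1,0 for degrees 0…5.
Finally multiplying by (1 + z + z² + z³ + z⁴ + z⁵), the product of all factors after the first has coefficients 1,1,1,2,3,3 for degrees 0…5.
[z⁵] = 1·3 + 12·3 + 54·2 + 108·1 + 81·1 = 336.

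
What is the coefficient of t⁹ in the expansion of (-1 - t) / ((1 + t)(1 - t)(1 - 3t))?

-29524

The denominator gives the recurrence a_n = 3a_(n−1) + a_(n−2) − 3a_(n−3) for n ≥ 3; the numerator fixes a_0 = -1, a_1 = -4, a_2 = -13.
Iterating: -1, -4, -13, -40, -121, -364, -1093, -3280, -9841, -29524, so a_9 = -29524.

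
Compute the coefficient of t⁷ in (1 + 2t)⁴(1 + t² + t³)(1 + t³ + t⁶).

72

(1 + 2t)⁴ has coefficients 1,8,24,32,16 for degrees 0…4.
(1 + t² + t³) has coefficients 1,0,1,1,0,0,0,0 for degrees 0…7.
Finally multiplying by (1 + t³ + t⁶), the product of all factors after the first has coefficients 1,0,1,2,0,1,2,0 for degrees 0…7.
[t⁷] = 1·0 + 8·2 + 24·1 + 32·0 + 16·2 = 72.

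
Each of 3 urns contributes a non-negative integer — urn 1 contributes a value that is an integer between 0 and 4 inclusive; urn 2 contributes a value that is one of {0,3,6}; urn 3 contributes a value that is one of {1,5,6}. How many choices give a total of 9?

The generating function for the choices is (1 + t + t^2 + t^3 + t^4)·(1 + t^3 + t^6)·(t + t^5 + t^6); the count is [t^9].
(1 + t + t^2 + t^3 + t^4) has coefficients 1,1,1,1,1 for degrees 0…4.
(1 + t^3 + t^6) has coefficients 1,0,0,1,0,0,1,0,0,0 for degrees 0…9.
Finally multiplying by (t + t^5 + t^6), the product of all factors after the first has coefficients 0,1,0,0,1,1,1,1,1,1 for degrees 0…9.
[t^9] = 1·1 + 1·1 + 1·1 + 1·1 + 1·1 = 5.

5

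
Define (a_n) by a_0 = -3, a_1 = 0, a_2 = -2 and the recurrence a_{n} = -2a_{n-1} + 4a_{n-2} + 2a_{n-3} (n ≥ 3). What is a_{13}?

10368

The ordinary generating function has denominator 1 + 2q - 4q^2 - 2q^3.
Iterating the recurrence: a_0,…,a_{13} = -3, 0, -2, -2, -4, -4, -12, 0, -56, 88, -400, 1040, -3504, 10368.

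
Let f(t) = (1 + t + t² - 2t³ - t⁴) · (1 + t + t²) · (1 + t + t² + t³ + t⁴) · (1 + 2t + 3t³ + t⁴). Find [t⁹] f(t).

(1 + t + t² - 2t³ - t⁴) has coefficients 1,1,1,-2,-1 for degrees 0…4.
(1 + t + t²) has coefficients 1,1,1,0,0,0,0,0,0,0 for degrees 0…9.
Multiplying by (1 + t + t² + t³ + t⁴) gives running coefficients 1,2,3,3,3,2,1,0,0,0 for degrees 0…9.
Finally multiplying by (1 + 2t + 3t³ + t⁴), the product of all factors after the first has coefficients 1,4,7,12,16,19,17,14,9,5 for degrees 0…9.
[t⁹] = 1·5 + 1·9 + 1·14 − 2·17 − 1·19 = -25.

-25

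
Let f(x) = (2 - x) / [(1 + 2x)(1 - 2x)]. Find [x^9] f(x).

-256

The denominator gives the recurrence a_n = 4a_(n−2) for n ≥ 3; the numerator fixes a_0 = 2, a_1 = -1, a_2 = 8.
Iterating: 2, -1, 8, -4, 32, -16, 128, -64, 512, -256, so a_9 = -256.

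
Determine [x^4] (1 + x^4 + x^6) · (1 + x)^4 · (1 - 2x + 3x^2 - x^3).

8

(1 + x^4 + x^6) has coefficients 1,0,0,0,1 for degrees 0…4.
(1 + x)^4 has coefficients 1,4,6,4,1 for degrees 0…4.
Finally multiplying by (1 - 2x + 3x^2 - x^3), the product of all factors after the first has coefficients 1,2,1,3,7 for degrees 0…4.
[x^4] = 1·7 + 1·1 = 8.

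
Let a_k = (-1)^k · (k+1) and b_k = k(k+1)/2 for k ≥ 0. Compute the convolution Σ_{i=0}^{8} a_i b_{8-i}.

10

This is [x^8] in the product of the two ordinary generating functions.
Σ = 1·36 − 2·28 + 3·21 − 4·15 + 5·10 − 6·6 + 7·3 − 8·1 + 9·0 = 10.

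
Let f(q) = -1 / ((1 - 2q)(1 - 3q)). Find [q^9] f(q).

-58025

Partial fractions give a closed form: a_n = (2)·2^n + (-3)·3^n.
At n = 9: a_9 = -58025.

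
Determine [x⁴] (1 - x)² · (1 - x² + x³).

(1 - x)² has coefficients 1,-2,1 for degrees 0…2.
(1 - x² + x³) has coefficients 1,0,-1,1,0 for degrees 0…4.
[x⁴] = 1·0 − 2·1 + 1·(-1) = -3.

-3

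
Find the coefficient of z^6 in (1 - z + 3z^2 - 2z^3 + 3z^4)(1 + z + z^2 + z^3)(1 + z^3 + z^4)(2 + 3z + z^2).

(1 - z + 3z^2 - 2z^3 + 3z^4) has coefficients 1,-1,3,-2,3 for degrees 0…4.
(1 + z + z^2 + z^3) has coefficients 1,1,1,1,0,0,0 for degrees 0…6.
Multiplying by (1 + z^3 + z^4) gives running coefficients 1,1,1,2,2,2,2 for degrees 0…6.
Finally multiplying by (2 + 3z + z^2), the product of all factors after the first has coefficients 2,5,6,8,11,12,12 for degrees 0…6.
[z^6] = 1·12 − 1·12 + 3·11 − 2·8 + 3·6 = 35.

35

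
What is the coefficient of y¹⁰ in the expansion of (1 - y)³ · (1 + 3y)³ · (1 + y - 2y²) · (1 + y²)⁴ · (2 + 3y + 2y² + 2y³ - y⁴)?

(1 - y)³ has coefficients 1,-3,3,-1 for degrees 0…3.
(1 + 3y)³ has coefficients 1,9,27,27,0,0,0,0,0,0,0 for degrees 0…10.
Multiplying by (1 + y - 2y²) gives running coefficients 1,10,34,36,-27,-54,0,0,0,0,0 for degrees 0…10.
Multiplying by (1 + y²)⁴ gives running coefficients 1,10,38,76,115,150,100,40,-25,-170,-74 for degrees 0…10.
Finally multiplying by (2 + 3y + 2y² + 2y³ - y⁴), the product of all factors after the first has coefficients 2,23,108,288,553,863,994,834,455,-285,-728 for degrees 0…10.
[y¹⁰] = 1·(-728) − 3·(-285) + 3·455 − 1·834 = 658.

658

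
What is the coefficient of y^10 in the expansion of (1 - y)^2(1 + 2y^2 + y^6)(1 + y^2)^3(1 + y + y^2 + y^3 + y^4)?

(1 - y)^2 has coefficients 1,-2,1 for degrees 0…2.
(1 + 2y^2 + y^6) has coefficients 1,0,2,0,0,0,1,0,0,0,0 for degrees 0…10.
Multiplying by (1 + y^2)^3 gives running coefficients 1,0,5,0,9,0,8,0,5,0,3 for degrees 0…10.
Finally multiplying by (1 + y + y^2 + y^3 + y^4), the product of all factors after the first has coefficients 1,1,6,6,15,14,22,17,22,13,16 for degrees 0…10.
[y^10] = 1·16 − 2·13 + 1·22 = 12.

12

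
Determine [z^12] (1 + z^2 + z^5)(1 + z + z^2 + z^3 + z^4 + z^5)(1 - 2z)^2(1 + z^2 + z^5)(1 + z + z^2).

19

(1 + z^2 + z^5) has coefficients 1,0,1,0,0,1 for degrees 0…5.
(1 + z + z^2 + z^3 + z^4 + z^5) has coefficients 1,1,1,1,1,1,0,0,0,0,0,0,0 for degrees 0…12.
Multiplying by (1 - 2z)^2 gives running coefficients 1,-3,1,1,1,1,0,4,0,0,0,0,0 for degrees 0…12.
Multiplying by (1 + z^2 + z^5) gives running coefficients 1,-3,2,-2,2,3,-2,6,1,5,1,0,4 for degrees 0…12.
Finally multiplying by (1 + z + z^2), the product of all factors after the first has coefficients 1,-2,0,-3,2,3,3,7,5,12,7,6,5 for degrees 0…12.
[z^12] = 1·5 + 1·7 + 1·7 = 19.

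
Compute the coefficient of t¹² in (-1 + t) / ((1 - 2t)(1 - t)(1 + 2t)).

-4096

The denominator gives the recurrence a_n = a_(n−1) + 4a_(n−2) − 4a_(n−3) for n ≥ 3; the numerator fixes a_0 = -1, a_1 = 0, a_2 = -4.
Iterating: -1, 0, -4, 0, -16, 0, -64, 0, -256, 0, -1024, 0, -4096, so a_12 = -4096.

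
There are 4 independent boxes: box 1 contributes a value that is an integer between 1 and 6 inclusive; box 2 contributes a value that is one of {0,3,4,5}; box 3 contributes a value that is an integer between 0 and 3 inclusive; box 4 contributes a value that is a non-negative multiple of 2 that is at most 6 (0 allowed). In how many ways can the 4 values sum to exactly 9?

35

The generating function for the choices is (x + x² + x³ + x⁴ + x⁵ + x⁶)·(1 + x³ + x⁴ + x⁵)·(1 + x + x² + x³)·(1 + x² + x⁴ + x⁶); the count is [x⁹].
(x + x² + x³ + x⁴ + x⁵ + x⁶) has coefficients 0,1,1,1,1,1,1 for degrees 0…6.
(1 + x³ + x⁴ + x⁵) has coefficients 1,0,0,1,1,1,0,0,0,0 for degrees 0…9.
Multiplying by (1 + x + x² + x³) gives running coefficients 1,1,1,2,2,3,3,2,1,0 for degrees 0…9.
Finally multiplying by (1 + x² + x⁴ + x⁶), the product of all factors after the first has coefficients 1,1,2,3,4,6,7,8,7,7 for degrees 0…9.
[x⁹] = 1·7 + 1·8 + 1·7 + 1·6 + 1·4 + 1·3 = 35.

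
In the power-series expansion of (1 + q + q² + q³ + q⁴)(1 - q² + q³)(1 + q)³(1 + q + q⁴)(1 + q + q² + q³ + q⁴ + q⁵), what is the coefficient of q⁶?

68

(1 + q + q² + q³ + q⁴) has coefficients 1,1,1,1,1 for degrees 0…4.
(1 - q² + q³) has coefficients 1,0,-1,1,0,0,0 for degrees 0…6.
Multiplying by (1 + q)³ gives running coefficients 1,3,2,-1,0,2,1 for degrees 0…6.
Multiplying by (1 + q + q⁴) gives running coefficients 1,4,5,1,0,5,5 for degrees 0…6.
Finally multiplying by (1 + q + q² + q³ + q⁴ + q⁵), the product of all factors after the first has coefficients 1,5,10,11,11,16,20 for degrees 0…6.
[q⁶] = 1·20 + 1·16 + 1·11 + 1·11 + 1·10 = 68.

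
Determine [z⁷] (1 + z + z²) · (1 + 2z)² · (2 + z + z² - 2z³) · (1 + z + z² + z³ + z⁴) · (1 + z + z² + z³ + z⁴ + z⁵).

(1 + z + z²) has coefficients 1,1,1 for degrees 0…2.
(1 + 2z)² has coefficients 1,4,4,0,0,0,0,0 for degrees 0…7.
Multiplying by (2 + z + z² - 2z³) gives running coefficients 2,9,13,6,-4,-8,0,0 for degrees 0…7.
Multiplying by (1 + z + z² + z³ + z⁴) gives running coefficients 2,11,24,30,26,16,7,-6 for degrees 0…7.
Finally multiplying by (1 + z + z² + z³ + z⁴ + z⁵), the product of all factors after the first has coefficients 2,13,37,67,93,109,114,97 for degrees 0…7.
[z⁷] = 1·97 + 1·114 + 1·109 = 320.

320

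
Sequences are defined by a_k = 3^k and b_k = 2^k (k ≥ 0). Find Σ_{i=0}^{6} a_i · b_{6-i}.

2059

Write out a_i and b_{6-i} for i = 0,…,6 and sum the products.
Σ = 1·64 + 3·32 + 9·16 + 27·8 + 81·4 + 243·2 + 729·1 = 2059.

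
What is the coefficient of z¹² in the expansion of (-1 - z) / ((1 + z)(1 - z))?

-1

Partial fractions give a closed form: a_n = (-1)·1^n.
At n = 12: a_12 = -1.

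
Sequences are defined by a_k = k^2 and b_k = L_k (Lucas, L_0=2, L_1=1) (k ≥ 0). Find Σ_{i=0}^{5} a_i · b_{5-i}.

The convolution is the x^5 coefficient of A(x)B(x).
Σ = 0·11 + 1·7 + 4·4 + 9·3 + 16·1 + 25·2 = 116.

116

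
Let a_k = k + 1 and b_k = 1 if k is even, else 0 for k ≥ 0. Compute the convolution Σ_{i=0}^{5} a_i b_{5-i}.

12

This is [x^5] in the product of the two ordinary generating functions.
Σ = 1·0 + 2·1 + 3·0 + 4·1 + 5·0 + 6·1 = 12.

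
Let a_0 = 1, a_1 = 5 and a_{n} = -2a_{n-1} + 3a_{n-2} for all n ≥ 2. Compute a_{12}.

The ordinary generating function has denominator 1 + 2z - 3z^2.
Iterating the recurrence: a_0,…,a_{12} = 1, 5, -7, 29, -79, 245, -727, 2189, -6559, 19685, -59047, 177149, -531439.

-531439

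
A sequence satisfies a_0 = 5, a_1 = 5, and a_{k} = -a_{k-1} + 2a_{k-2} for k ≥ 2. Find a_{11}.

The ordinary generating function has denominator 1 + q - 2q^2.
Iterating the recurrence: a_0,…,a_{11} = 5, 5, 5, 5, 5, 5, 5, 5, 5, 5, 5, 5.

5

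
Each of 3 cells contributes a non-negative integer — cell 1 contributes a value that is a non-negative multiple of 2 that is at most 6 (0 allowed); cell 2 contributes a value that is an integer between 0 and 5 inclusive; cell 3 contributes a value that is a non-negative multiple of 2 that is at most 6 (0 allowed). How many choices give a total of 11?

9

The generating function for the choices is (1 + y² + y⁴ + y⁶)·(1 + y + y² + y³ + y⁴ + y⁵)·(1 + y² + y⁴ + y⁶); the count is [y¹¹].
(1 + y² + y⁴ + y⁶) has coefficients 1,0,1,0,1,0,1 for degrees 0…6.
(1 + y + y² + y³ + y⁴ + y⁵) has coefficients 1,1,1,1,1,1,0,0,0,0,0,0 for degrees 0…11.
Finally multiplying by (1 + y² + y⁴ + y⁶), the product of all factors after the first has coefficients 1,1,2,2,3,3,3,3,2,2,1,1 for degrees 0…11.
[y¹¹] = 1·1 + 1·2 + 1·3 + 1·3 = 9.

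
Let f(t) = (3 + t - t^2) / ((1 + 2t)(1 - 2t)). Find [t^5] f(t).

The denominator gives the recurrence a_n = 4a_(n−2) for n ≥ 3; the numerator fixes a_0 = 3, a_1 = 1, a_2 = 11.
Iterating: 3, 1, 11, 4, 44, 16, so a_5 = 16.

16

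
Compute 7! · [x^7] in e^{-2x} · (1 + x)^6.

The EGF product rule gives c_7 = Σ_{k_1+k_2=7} C(7; k_1,k_2) · ∏ g_i(k_i), where e^{-2x} gives (-2)^k; (1+x)^6 gives the falling factorial (6)_k.
g_1(k) for k = 0…7: 1, -2, 4, -8, 16, -32, 64, -128.
g_2(k) for k = 0…7: 1, 6, 30, 120, 360, 720, 720, 0.
c_7 = Σ_k C(7,k)·g_1(k)·g_2(7−k) = 7·(-2)·720 + 21·4·720 + 35·(-8)·360 + 35·16·120 + 21·(-32)·30 + 7·64·6 + 1·(-128)·1 = −10080 + 60480 − 100800 + 67200 − 20160 + 2688 − 128 = -800.

-800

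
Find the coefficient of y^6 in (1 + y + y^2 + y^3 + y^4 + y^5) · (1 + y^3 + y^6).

2

(1 + y + y^2 + y^3 + y^4 + y^5) has coefficients 1,1,1,1,1,1 for degrees 0…5.
(1 + y^3 + y^6) has coefficients 1,0,0,1,0,0,1 for degrees 0…6.
[y^6] = 1·1 + 1·0 + 1·0 + 1·1 + 1·0 + 1·0 = 2.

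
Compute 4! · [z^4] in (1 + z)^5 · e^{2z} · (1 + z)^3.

5984

The EGF product rule gives c_4 = Σ_{k_1+k_2+k_3=4} C(4; k_1,k_2,k_3) · ∏ g_i(k_i), where (1+z)^5 gives the falling factorial (5)_k; e^{2z} gives (2)^k; (1+z)^3 gives the falling factorial (3)_k.
g_1(k) for k = 0…4: 1, 5, 20, 60, 120.
g_2(k) for k = 0…4: 1, 2, 4, 8, 16.
g_3(k) for k = 0…4: 1, 3, 6, 6, 0.
First combine the last two factors: h(k) = Σ_j C(k,j)·g_2(j)·g_3(k−j) for k = 0…4: 1, 5, 22, 86, 304.
c_4 = Σ_k C(4,k)·g_1(k)·h(4−k) = 1·1·304 + 4·5·86 + 6·20·22 + 4·60·5 + 1·120·1 = 304 + 1720 + 2640 + 1200 + 120 = 5984.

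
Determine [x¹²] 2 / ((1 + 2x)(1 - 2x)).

Partial fractions give a closed form: a_n = (1)·(-2)^n + (1)·2^n.
At n = 12: a_12 = 8192.

8192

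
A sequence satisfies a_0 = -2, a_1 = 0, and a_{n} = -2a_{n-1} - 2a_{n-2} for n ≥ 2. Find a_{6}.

The ordinary generating function has denominator 1 + 2q + 2q^2.
Iterating the recurrence: a_0,…,a_{6} = -2, 0, 4, -8, 8, 0, -16.

-16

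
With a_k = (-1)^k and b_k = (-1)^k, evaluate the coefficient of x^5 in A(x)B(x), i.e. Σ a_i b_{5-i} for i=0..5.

Write out a_i and b_{5-i} for i = 0,…,5 and sum the products.
Σ = 1·(-1) − 1·1 + 1·(-1) − 1·1 + 1·(-1) − 1·1 = -6.

-6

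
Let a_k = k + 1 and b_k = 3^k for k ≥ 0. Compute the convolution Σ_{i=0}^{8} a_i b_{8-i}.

14757

The convolution is the t^8 coefficient of A(t)B(t).
Σ = 1·6561 + 2·2187 + 3·729 + 4·243 + 5·81 + 6·27 + 7·9 + 8·3 + 9·1 = 14757.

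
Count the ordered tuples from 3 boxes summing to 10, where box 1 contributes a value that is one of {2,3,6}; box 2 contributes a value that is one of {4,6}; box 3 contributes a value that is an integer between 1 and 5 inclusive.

4

The generating function for the choices is (y² + y³ + y⁶)·(y⁴ + y⁶)·(y + y² + y³ + y⁴ + y⁵); the count is [y¹⁰].
(y² + y³ + y⁶) has coefficients 0,0,1,1,0,0,1 for degrees 0…6.
(y⁴ + y⁶) has coefficients 0,0,0,0,1,0,1,0,0,0,0 for degrees 0…10.
Finally multiplying by (y + y² + y³ + y⁴ + y⁵), the product of all factors after the first has coefficients 0,0,0,0,0,1,1,2,2,2,1 for degrees 0…10.
[y¹⁰] = 1·2 + 1·2 + 1·0 = 4.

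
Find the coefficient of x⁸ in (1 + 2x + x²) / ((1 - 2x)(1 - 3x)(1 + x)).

Partial fractions give a closed form: a_n = (-3)·2^n + (4)·3^n.
At n = 8: a_8 = 25476.

25476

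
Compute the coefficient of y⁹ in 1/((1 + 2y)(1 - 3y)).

11605

The denominator gives the recurrence a_n = a_(n−1) + 6a_(n−2) for n ≥ 2; the numerator fixes a_0 = 1, a_1 = 1.
Iterating: 1, 1, 7, 13, 55, 133, 463, 1261, 4039, 11605, so a_9 = 11605.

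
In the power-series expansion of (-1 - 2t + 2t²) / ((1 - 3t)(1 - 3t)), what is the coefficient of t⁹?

-279936

The denominator gives the recurrence a_n = 6a_(n−1) − 9a_(n−2) for n ≥ 3; the numerator fixes a_0 = -1, a_1 = -8, a_2 = -37.
Iterating: -1, -8, -37, -150, -567, -2052, -7209, -24786, -83835, -279936, so a_9 = -279936.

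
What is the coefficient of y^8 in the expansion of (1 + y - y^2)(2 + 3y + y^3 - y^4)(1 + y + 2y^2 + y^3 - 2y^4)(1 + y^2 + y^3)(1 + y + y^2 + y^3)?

(1 + y - y^2) has coefficients 1,1,-1 for degrees 0…2.
(2 + 3y + y^3 - y^4) has coefficients 2,3,0,1,-1,0,0,0,0 for degrees 0…8.
Multiplying by (1 + y + 2y^2 + y^3 - 2y^4) gives running coefficients 2,5,7,9,-1,-5,-1,-3,2 for degrees 0…8.
Multiplying by (1 + y^2 + y^3) gives running coefficients 2,5,9,16,11,11,7,-9,-4 for degrees 0…8.
Finally multiplying by (1 + y + y^2 + y^3), the product of all factors after the first has coefficients 2,7,16,32,41,47,45,20,5 for degrees 0…8.
[y^8] = 1·5 + 1·20 − 1·45 = -20.

-20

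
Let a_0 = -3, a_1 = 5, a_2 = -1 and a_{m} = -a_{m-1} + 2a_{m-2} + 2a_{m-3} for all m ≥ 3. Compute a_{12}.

The ordinary generating function has denominator 1 + q - 2q^2 - 2q^3.
Iterating the recurrence: a_0,…,a_{12} = -3, 5, -1, 5, 3, 5, 11, 5, 27, 5, 59, 5, 123.

123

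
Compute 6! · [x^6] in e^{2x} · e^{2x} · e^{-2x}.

64

The EGF product rule gives c_6 = Σ_{k_1+k_2+k_3=6} C(6; k_1,k_2,k_3) · ∏ g_i(k_i), where e^{2x} gives (2)^k; e^{2x} gives (2)^k; e^{-2x} gives (-2)^k.
g_1(k) for k = 0…6: 1, 2, 4, 8, 16, 32, 64.
g_2(k) for k = 0…6: 1, 2, 4, 8, 16, 32, 64.
g_3(k) for k = 0…6: 1, -2, 4, -8, 16, -32, 64.
First combine the last two factors: h(k) = Σ_j C(k,j)·g_2(j)·g_3(k−j) for k = 0…6: 1, 0, 0, 0, 0, 0, 0.
c_6 = Σ_k C(6,k)·g_1(k)·h(6−k) = 1·64·1 = 64.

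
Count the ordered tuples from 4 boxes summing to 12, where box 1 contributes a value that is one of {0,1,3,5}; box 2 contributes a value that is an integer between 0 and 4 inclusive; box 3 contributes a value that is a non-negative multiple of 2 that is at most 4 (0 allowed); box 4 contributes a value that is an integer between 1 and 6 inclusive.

33

The generating function for the choices is (1 + q + q³ + q⁵)·(1 + q + q² + q³ + q⁴)·(1 + q² + q⁴)·(q + q² + q³ + q⁴ + q⁵ + q⁶); the count is [q¹²].
(1 + q + q³ + q⁵) has coefficients 1,1,0,1,0,1 for degrees 0…5.
(1 + q + q² + q³ + q⁴) has coefficients 1,1,1,1,1,0,0,0,0,0,0,0,0 for degrees 0…12.
Multiplying by (1 + q² + q⁴) gives running coefficients 1,1,2,2,3,2,2,1,1,0,0,0,0 for degrees 0…12.
Finally multiplying by (q + q² + q³ + q⁴ + q⁵ + q⁶), the product of all factors after the first has coefficients 0,1,2,4,6,9,11,12,12,11,9,6,4 for degrees 0…12.
[q¹²] = 1·4 + 1·6 + 1·11 + 1·12 = 33.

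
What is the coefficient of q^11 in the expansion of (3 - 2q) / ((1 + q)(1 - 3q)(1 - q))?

Partial fractions give a closed form: a_n = (5/8)·(-1)^n + (21/8)·3^n + (-1/4)·1^n.
At n = 11: a_11 = 465010.

465010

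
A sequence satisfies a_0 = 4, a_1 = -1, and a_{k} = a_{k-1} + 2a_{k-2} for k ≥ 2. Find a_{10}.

The ordinary generating function has denominator 1 - x - 2x^2.
Iterating the recurrence: a_0,…,a_{10} = 4, -1, 7, 5, 19, 29, 67, 125, 259, 509, 1027.

1027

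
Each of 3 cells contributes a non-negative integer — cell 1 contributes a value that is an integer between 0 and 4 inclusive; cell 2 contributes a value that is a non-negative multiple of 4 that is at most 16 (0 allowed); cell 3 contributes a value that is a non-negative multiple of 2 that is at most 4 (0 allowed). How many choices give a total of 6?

4

The generating function for the choices is (1 + x + x² + x³ + x⁴)·(1 + x⁴ + x⁸ + x¹² + x¹⁶)·(1 + x² + x⁴); the count is [x⁶].
(1 + x + x² + x³ + x⁴) has coefficients 1,1,1,1,1 for degrees 0…4.
(1 + x⁴ + x⁸ + x¹² + x¹⁶) has coefficients 1,0,0,0,1,0,0 for degrees 0…6.
Finally multiplying by (1 + x² + x⁴), the product of all factors after the first has coefficients 1,0,1,0,2,0,1 for degrees 0…6.
[x⁶] = 1·1 + 1·0 + 1·2 + 1·0 + 1·1 = 4.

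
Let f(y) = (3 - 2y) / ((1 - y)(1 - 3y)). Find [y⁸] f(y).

The denominator gives the recurrence a_n = 4a_(n−1) − 3a_(n−2) for n ≥ 2; the numerator fixes a_0 = 3, a_1 = 10.
Iterating: 3, 10, 31, 94, 283, 850, 2551, 7654, 22963, so a_8 = 22963.

22963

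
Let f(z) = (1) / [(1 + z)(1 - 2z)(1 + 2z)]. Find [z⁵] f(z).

-21

The denominator gives the recurrence a_n = −a_(n−1) + 4a_(n−2) + 4a_(n−3) for n ≥ 3; the numerator fixes a_0 = 1, a_1 = -1, a_2 = 5.
Iterating: 1, -1, 5, -5, 21, -21, so a_5 = -21.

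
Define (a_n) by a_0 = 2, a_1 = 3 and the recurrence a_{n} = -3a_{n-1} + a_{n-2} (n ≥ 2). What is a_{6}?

-862

The ordinary generating function has denominator 1 + 3t - t^2.
Iterating the recurrence: a_0,…,a_{6} = 2, 3, -7, 24, -79, 261, -862.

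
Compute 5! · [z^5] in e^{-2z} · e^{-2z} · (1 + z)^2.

The EGF product rule gives c_5 = Σ_{k_1+k_2+k_3=5} C(5; k_1,k_2,k_3) · ∏ g_i(k_i), where e^{-2z} gives (-2)^k; e^{-2z} gives (-2)^k; (1+z)^2 gives the falling factorial (2)_k.
g_1(k) for k = 0…5: 1, -2, 4, -8, 16, -32.
g_2(k) for k = 0…5: 1, -2, 4, -8, 16, -32.
g_3(k) for k = 0…5: 1, 2, 2, 0, 0, 0.
First combine the last two factors: h(k) = Σ_j C(k,j)·g_2(j)·g_3(k−j) for k = 0…5: 1, 0, -2, 4, 0, -32.
c_5 = Σ_k C(5,k)·g_1(k)·h(5−k) = 1·1·(-32) + 10·4·4 + 10·(-8)·(-2) + 1·(-32)·1 = −32 + 160 + 160 − 32 = 256.

256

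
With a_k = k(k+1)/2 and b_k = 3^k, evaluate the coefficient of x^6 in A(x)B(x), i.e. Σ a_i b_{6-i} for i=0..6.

The convolution is the t^6 coefficient of A(t)B(t).
Σ = 0·729 + 1·243 + 3·81 + 6·27 + 10·9 + 15·3 + 21·1 = 804.

804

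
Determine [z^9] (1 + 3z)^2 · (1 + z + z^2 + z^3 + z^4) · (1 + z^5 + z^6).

32

(1 + 3z)^2 has coefficients 1,6,9 for degrees 0…2.
(1 + z + z^2 + z^3 + z^4) has coefficients 1,1,1,1,1,0,0,0,0,0 for degrees 0…9.
Finally multiplying by (1 + z^5 + z^6), the product of all factors after the first has coefficients 1,1,1,1,1,1,2,2,2,2 for degrees 0…9.
[z^9] = 1·2 + 6·2 + 9·2 = 32.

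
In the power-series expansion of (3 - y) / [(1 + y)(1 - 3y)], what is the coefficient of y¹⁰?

Partial fractions give a closed form: a_n = (1)·(-1)^n + (2)·3^n.
At n = 10: a_10 = 118099.

118099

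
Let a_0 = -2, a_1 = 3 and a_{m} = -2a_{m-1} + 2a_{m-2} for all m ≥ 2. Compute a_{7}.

The ordinary generating function has denominator 1 + 2t - 2t^2.
Iterating the recurrence: a_0,…,a_{7} = -2, 3, -10, 26, -72, 196, -536, 1464.

1464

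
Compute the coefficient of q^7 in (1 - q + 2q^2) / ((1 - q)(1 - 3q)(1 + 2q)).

1681

Partial fractions give a closed form: a_n = (-1/3)·1^n + (4/5)·3^n + (8/15)·(-2)^n.
At n = 7: a_7 = 1681.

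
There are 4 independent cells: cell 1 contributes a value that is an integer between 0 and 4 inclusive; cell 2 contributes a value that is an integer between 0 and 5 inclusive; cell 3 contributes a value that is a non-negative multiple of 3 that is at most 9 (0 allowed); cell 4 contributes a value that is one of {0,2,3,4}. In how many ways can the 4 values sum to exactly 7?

The generating function for the choices is (1 + y + y^2 + y^3 + y^4)·(1 + y + y^2 + y^3 + y^4 + y^5)·(1 + y^3 + y^6 + y^9)·(1 + y^2 + y^3 + y^4); the count is [y^7].
(1 + y + y^2 + y^3 + y^4) has coefficients 1,1,1,1,1 for degrees 0…4.
(1 + y + y^2 + y^3 + y^4 + y^5) has coefficients 1,1,1,1,1,1,0,0 for degrees 0…7.
Multiplying by (1 + y^3 + y^6 + y^9) gives running coefficients 1,1,1,2,2,2,2,2 for degrees 0…7.
Finally multiplying by (1 + y^2 + y^3 + y^4), the product of all factors after the first has coefficients 1,1,2,4,5,6,7,8 for degrees 0…7.
[y^7] = 1·8 + 1·7 + 1·6 + 1·5 + 1·4 = 30.

30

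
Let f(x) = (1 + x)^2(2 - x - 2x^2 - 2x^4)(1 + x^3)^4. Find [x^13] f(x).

(1 + x)^2 has coefficients 1,2,1 for degrees 0…2.
(2 - x - 2x^2 - 2x^4) has coefficients 2,-1,-2,0,-2,0,0,0,0,0,0,0,0,0 for degrees 0…13.
Finally multiplying by (1 + x^3)^4, the product of all factors after the first has coefficients 2,-1,-2,8,-6,-8,12,-14,-12,8,-16,-8,2,-9 for degrees 0…13.
[x^13] = 1·(-9) + 2·2 + 1·(-8) = -13.

-13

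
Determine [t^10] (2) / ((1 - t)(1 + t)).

2

Partial fractions give a closed form: a_n = (1)·1^n + (1)·(-1)^n.
At n = 10: a_10 = 2.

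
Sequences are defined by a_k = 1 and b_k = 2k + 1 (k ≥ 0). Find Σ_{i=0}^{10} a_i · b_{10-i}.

121

The convolution is the t^10 coefficient of A(t)B(t).
Σ = 1·21 + 1·19 + 1·17 + 1·15 + 1·13 + 1·11 + 1·9 + 1·7 + 1·5 + 1·3 + 1·1 = 121.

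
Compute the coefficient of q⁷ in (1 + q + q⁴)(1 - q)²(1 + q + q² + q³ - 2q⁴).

-2

(1 + q + q⁴) has coefficients 1,1,0,0,1 for degrees 0…4.
(1 - q)² has coefficients 1,-2,1,0,0,0,0,0 for degrees 0…7.
Finally multiplying by (1 + q + q² + q³ - 2q⁴), the product of all factors after the first has coefficients 1,-1,0,0,-3,5,-2,0 for degrees 0…7.
[q⁷] = 1·0 + 1·(-2) + 1·0 = -2.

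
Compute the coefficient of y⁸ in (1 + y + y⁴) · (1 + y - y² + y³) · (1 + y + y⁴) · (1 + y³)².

(1 + y + y⁴) has coefficients 1,1,0,0,1 for degrees 0…4.
(1 + y - y² + y³) has coefficients 1,1,-1,1,0,0,0,0,0 for degrees 0…8.
Multiplying by (1 + y + y⁴) gives running coefficients 1,2,0,0,2,1,-1,1,0 for degrees 0…8.
Finally multiplying by (1 + y³)², the product of all factors after the first has coefficients 1,2,0,2,6,1,0,7,2 for degrees 0…8.
[y⁸] = 1·2 + 1·7 + 1·6 = 15.

15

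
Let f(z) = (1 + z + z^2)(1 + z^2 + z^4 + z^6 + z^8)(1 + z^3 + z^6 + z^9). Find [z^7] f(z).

(1 + z + z^2) has coefficients 1,1,1 for degrees 0…2.
(1 + z^2 + z^4 + z^6 + z^8) has coefficients 1,0,1,0,1,0,1,0 for degrees 0…7.
Finally multiplying by (1 + z^3 + z^6 + z^9), the product of all factors after the first has coefficients 1,0,1,1,1,1,2,1 for degrees 0…7.
[z^7] = 1·1 + 1·2 + 1·1 = 4.

4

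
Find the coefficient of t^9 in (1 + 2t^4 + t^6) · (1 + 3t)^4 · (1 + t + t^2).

552

(1 + 2t^4 + t^6) has coefficients 1,0,0,0,2,0,1 for degrees 0…6.
(1 + 3t)^4 has coefficients 1,12,54,108,81,0,0,0,0,0 for degrees 0…9.
Finally multiplying by (1 + t + t^2), the product of all factors after the first has coefficients 1,13,67,174,243,189,81,0,0,0 for degrees 0…9.
[t^9] = 1·0 + 2·189 + 1·174 = 552.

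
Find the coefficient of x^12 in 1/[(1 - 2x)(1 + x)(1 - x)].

Partial fractions give a closed form: a_n = (4/3)·2^n + (1/6)·(-1)^n + (-1/2)·1^n.
At n = 12: a_12 = 5461.

5461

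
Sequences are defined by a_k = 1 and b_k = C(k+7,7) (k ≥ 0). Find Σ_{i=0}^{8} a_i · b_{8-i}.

12870

Write out a_i and b_{8-i} for i = 0,…,8 and sum the products.
Σ = 1·6435 + 1·3432 + 1·1716 + 1·792 + 1·330 + 1·120 + 1·36 + 1·8 + 1·1 = 12870.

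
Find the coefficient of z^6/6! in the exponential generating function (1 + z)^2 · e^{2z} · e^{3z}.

71875

The EGF product rule gives c_6 = Σ_{k_1+k_2+k_3=6} C(6; k_1,k_2,k_3) · ∏ g_i(k_i), where (1+z)^2 gives the falling factorial (2)_k; e^{2z} gives (2)^k; e^{3z} gives (3)^k.
g_1(k) for k = 0…6: 1, 2, 2, 0, 0, 0, 0.
g_2(k) for k = 0…6: 1, 2, 4, 8, 16, 32, 64.
g_3(k) for k = 0…6: 1, 3, 9, 27, 81, 243, 729.
First combine the last two factors: h(k) = Σ_j C(k,j)·g_2(j)·g_3(k−j) for k = 0…6: 1, 5, 25, 125, 625, 3125, 15625.
c_6 = Σ_k C(6,k)·g_1(k)·h(6−k) = 1·1·15625 + 6·2·3125 + 15·2·625 = 15625 + 37500 + 18750 = 71875.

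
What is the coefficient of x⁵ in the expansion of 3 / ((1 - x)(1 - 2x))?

Partial fractions give a closed form: a_n = (-3)·1^n + (6)·2^n.
At n = 5: a_5 = 189.

189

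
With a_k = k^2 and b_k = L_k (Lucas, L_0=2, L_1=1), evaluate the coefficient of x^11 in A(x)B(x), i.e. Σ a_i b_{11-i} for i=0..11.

This is [x^11] in the product of the two ordinary generating functions.
Σ = 0·199 + 1·123 + 4·76 + 9·47 + 16·29 + 25·18 + 36·11 + 49·7 + 64·4 + 81·3 + 100·1 + 121·2 = 3344.

3344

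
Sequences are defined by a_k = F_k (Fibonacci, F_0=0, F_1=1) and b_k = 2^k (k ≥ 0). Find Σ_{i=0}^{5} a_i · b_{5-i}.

The convolution is the x^5 coefficient of A(x)B(x).
Σ = 0·32 + 1·16 + 1·8 + 2·4 + 3·2 + 5·1 = 43.

43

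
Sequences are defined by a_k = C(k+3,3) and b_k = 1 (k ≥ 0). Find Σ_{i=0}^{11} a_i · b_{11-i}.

The convolution is the t^11 coefficient of A(t)B(t).
Σ = 1·1 + 4·1 + 10·1 + 20·1 + 35·1 + 56·1 + 84·1 + 120·1 + 165·1 + 220·1 + 286·1 + 364·1 = 1365.

1365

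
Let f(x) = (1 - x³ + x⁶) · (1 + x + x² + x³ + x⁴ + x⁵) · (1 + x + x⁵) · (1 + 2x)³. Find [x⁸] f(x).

26

(1 - x³ + x⁶) has coefficients 1,0,0,-1,0,0,1 for degrees 0…6.
(1 + x + x² + x³ + x⁴ + x⁵) has coefficients 1,1,1,1,1,1,0,0,0 for degrees 0…8.
Multiplying by (1 + x + x⁵) gives running coefficients 1,2,2,2,2,3,2,1,1 for degrees 0…8.
Finally multiplying by (1 + 2x)³, the product of all factors after the first has coefficients 1,8,26,46,54,55,60,65,55 for degrees 0…8.
[x⁸] = 1·55 − 1·55 + 1·26 = 26.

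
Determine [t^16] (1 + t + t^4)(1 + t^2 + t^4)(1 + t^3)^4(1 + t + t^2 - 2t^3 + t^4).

(1 + t + t^4) has coefficients 1,1,0,0,1 for degrees 0…4.
(1 + t^2 + t^4) has coefficients 1,0,1,0,1,0,0,0,0,0,0,0,0,0,0,0,0 for degrees 0…16.
Multiplying by (1 + t^3)^4 gives running coefficients 1,0,1,4,1,4,6,4,6,4,6,4,1,4,1,0,1 for degrees 0…16.
Finally multiplying by (1 + t + t^2 - 2t^3 + t^4), the product of all factors after the first has coefficients 1,1,2,3,7,7,4,16,9,6,14,6,9,1,4,7,-5 for degrees 0…16.
[t^16] = 1·(-5) + 1·7 + 1·9 = 11.

11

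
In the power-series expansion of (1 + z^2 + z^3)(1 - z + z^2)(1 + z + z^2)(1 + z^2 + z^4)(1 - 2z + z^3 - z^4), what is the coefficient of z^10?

(1 + z^2 + z^3) has coefficients 1,0,1,1 for degrees 0…3.
(1 - z + z^2) has coefficients 1,-1,1,0,0,0,0,0,0,0,0 for degrees 0…10.
Multiplying by (1 + z + z^2) gives running coefficients 1,0,1,0,1,0,0,0,0,0,0 for degrees 0…10.
Multiplying by (1 + z^2 + z^4) gives running coefficients 1,0,2,0,3,0,2,0,1,0,0 for degrees 0…10.
Finally multiplying by (1 - 2z + z^3 - z^4), the product of all factors after the first has coefficients 1,-2,2,-3,2,-4,0,-1,-2,0,-2 for degrees 0…10.
[z^10] = 1·(-2) + 1·(-2) + 1·(-1) = -5.

-5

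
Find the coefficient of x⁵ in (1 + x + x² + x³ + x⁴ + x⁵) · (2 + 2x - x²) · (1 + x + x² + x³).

(1 + x + x² + x³ + x⁴ + x⁵) has coefficients 1,1,1,1,1,1 for degrees 0…5.
(2 + 2x - x²) has coefficients 2,2,-1,0,0,0 for degrees 0…5.
Finally multiplying by (1 + x + x² + x³), the product of all factors after the first has coefficients 2,4,3,3,1,-1 for degrees 0…5.
[x⁵] = 1·(-1) + 1·1 + 1·3 + 1·3 + 1·4 + 1·2 = 12.

12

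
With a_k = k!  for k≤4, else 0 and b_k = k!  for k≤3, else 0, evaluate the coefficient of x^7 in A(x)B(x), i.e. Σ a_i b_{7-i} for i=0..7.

144

The convolution is the x^7 coefficient of A(x)B(x).
Σ = 1·0 + 1·0 + 2·0 + 6·0 + 24·6 + 0·2 + 0·1 + 0·1 = 144.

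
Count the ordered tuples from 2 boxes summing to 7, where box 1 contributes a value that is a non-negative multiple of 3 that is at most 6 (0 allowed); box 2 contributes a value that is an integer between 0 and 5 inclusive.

2

The generating function for the choices is (1 + z^3 + z^6)·(1 + z + z^2 + z^3 + z^4 + z^5); the count is [z^7].
(1 + z^3 + z^6) has coefficients 1,0,0,1,0,0,1 for degrees 0…6.
(1 + z + z^2 + z^3 + z^4 + z^5) has coefficients 1,1,1,1,1,1,0,0 for degrees 0…7.
[z^7] = 1·0 + 1·1 + 1·1 = 2.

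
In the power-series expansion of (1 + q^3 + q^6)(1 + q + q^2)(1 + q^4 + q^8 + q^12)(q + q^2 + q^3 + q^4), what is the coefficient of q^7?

(1 + q^3 + q^6) has coefficients 1,0,0,1,0,0,1 for degrees 0…6.
(1 + q + q^2) has coefficients 1,1,1,0,0,0,0,0 for degrees 0…7.
Multiplying by (1 + q^4 + q^8 + q^12) gives running coefficients 1,1,1,0,1,1,1,0 for degrees 0…7.
Finally multiplying by (q + q^2 + q^3 + q^4), the product of all factors after the first has coefficients 0,1,2,3,3,3,3,3 for degrees 0…7.
[q^7] = 1·3 + 1·3 + 1·1 = 7.

7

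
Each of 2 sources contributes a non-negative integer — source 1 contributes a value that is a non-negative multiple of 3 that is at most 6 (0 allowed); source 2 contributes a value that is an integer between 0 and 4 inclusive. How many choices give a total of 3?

2

The generating function for the choices is (1 + y^3 + y^6)·(1 + y + y^2 + y^3 + y^4); the count is [y^3].
(1 + y^3 + y^6) has coefficients 1,0,0,1 for degrees 0…3.
(1 + y + y^2 + y^3 + y^4) has coefficients 1,1,1,1 for degrees 0…3.
[y^3] = 1·1 + 1·1 = 2.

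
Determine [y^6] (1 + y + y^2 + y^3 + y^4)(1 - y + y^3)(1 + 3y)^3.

(1 + y + y^2 + y^3 + y^4) has coefficients 1,1,1,1,1 for degrees 0…4.
(1 - y + y^3) has coefficients 1,-1,0,1,0,0,0 for degrees 0…6.
Finally multiplying by (1 + 3y)^3, the product of all factors after the first has coefficients 1,8,18,1,-18,27,27 for degrees 0…6.
[y^6] = 1·27 + 1·27 + 1·(-18) + 1·1 + 1·18 = 55.

55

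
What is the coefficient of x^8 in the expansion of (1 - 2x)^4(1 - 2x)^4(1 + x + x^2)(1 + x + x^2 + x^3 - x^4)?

(1 - 2x)^4 has coefficients 1,-8,24,-32,16 for degrees 0…4.
(1 - 2x)^4 has coefficients 1,-8,24,-32,16,0,0,0,0 for degrees 0…8.
Multiplying by (1 + x + x^2) gives running coefficients 1,-7,17,-16,8,-16,16,0,0 for degrees 0…8.
Finally multiplying by (1 + x + x^2 + x^3 - x^4), the product of all factors after the first has coefficients 1,-6,11,-5,1,0,-25,24,-8 for degrees 0…8.
[x^8] = 1·(-8) − 8·24 + 24·(-25) − 32·0 + 16·1 = -784.

-784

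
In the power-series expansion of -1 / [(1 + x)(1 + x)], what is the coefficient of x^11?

The denominator gives the recurrence a_n = −2a_(n−1) − a_(n−2) for n ≥ 2; the numerator fixes a_0 = -1, a_1 = 2.
Iterating: -1, 2, -3, 4, -5, 6, -7, 8, -9, 10, -11, 12, so a_11 = 12.

12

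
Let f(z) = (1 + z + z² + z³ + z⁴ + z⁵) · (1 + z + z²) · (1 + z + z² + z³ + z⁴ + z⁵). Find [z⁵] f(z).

(1 + z + z² + z³ + z⁴ + z⁵) has coefficients 1,1,1,1,1,1 for degrees 0…5.
(1 + z + z²) has coefficients 1,1,1,0,0,0 for degrees 0…5.
Finally multiplying by (1 + z + z² + z³ + z⁴ + z⁵), the product of all factors after the first has coefficients 1,2,3,3,3,3 for degrees 0…5.
[z⁵] = 1·3 + 1·3 + 1·3 + 1·3 + 1·2 + 1·1 = 15.

15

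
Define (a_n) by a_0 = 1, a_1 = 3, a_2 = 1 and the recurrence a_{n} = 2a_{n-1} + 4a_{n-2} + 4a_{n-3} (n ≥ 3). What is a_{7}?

The ordinary generating function has denominator 1 - 2x - 4x^2 - 4x^3.
Iterating the recurrence: a_0,…,a_{7} = 1, 3, 1, 18, 52, 180, 640, 2208.

2208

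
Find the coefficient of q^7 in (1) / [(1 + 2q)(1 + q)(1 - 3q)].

882

The denominator gives the recurrence a_n = 7a_(n−2) + 6a_(n−3) for n ≥ 3; the numerator fixes a_0 = 1, a_1 = 0, a_2 = 7.
Iterating: 1, 0, 7, 6, 49, 84, 379, 882, so a_7 = 882.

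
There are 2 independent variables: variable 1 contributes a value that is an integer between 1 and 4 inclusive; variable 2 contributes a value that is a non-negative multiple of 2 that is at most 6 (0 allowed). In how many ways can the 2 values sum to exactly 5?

2

The generating function for the choices is (x + x² + x³ + x⁴)·(1 + x² + x⁴ + x⁶); the count is [x⁵].
(x + x² + x³ + x⁴) has coefficients 0,1,1,1,1 for degrees 0…4.
(1 + x² + x⁴ + x⁶) has coefficients 1,0,1,0,1,0 for degrees 0…5.
[x⁵] = 1·1 + 1·0 + 1·1 + 1·0 = 2.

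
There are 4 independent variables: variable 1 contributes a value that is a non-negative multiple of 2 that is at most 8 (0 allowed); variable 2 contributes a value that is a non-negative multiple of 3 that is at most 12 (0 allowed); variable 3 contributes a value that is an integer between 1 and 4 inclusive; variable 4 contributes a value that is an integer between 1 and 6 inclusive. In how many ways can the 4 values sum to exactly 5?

7

The generating function for the choices is (1 + t^2 + t^4 + t^6 + t^8)·(1 + t^3 + t^6 + t^9 + t^12)·(t + t^2 + t^3 + t^4)·(t + t^2 + t^3 + t^4 + t^5 + t^6); the count is [t^5].
(1 + t^2 + t^4 + t^6 + t^8) has coefficients 1,0,1,0,1,0 for degrees 0…5.
(1 + t^3 + t^6 + t^9 + t^12) has coefficients 1,0,0,1,0,0 for degrees 0…5.
Multiplying by (t + t^2 + t^3 + t^4) gives running coefficients 0,1,1,1,2,1 for degrees 0…5.
Finally multiplying by (t + t^2 + t^3 + t^4 + t^5 + t^6), the product of all factors after the first has coefficients 0,0,1,2,3,5 for degrees 0…5.
[t^5] = 1·5 + 1·2 + 1·0 = 7.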